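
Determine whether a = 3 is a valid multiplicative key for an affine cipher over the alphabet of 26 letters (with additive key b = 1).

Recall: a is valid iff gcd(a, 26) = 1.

Step 1: Compute gcd(3, 26).
Step 2: gcd(3, 26) = 1.
Since gcd = 1, 3 is coprime with 26, so it is a valid key.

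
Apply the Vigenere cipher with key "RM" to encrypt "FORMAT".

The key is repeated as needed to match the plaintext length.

Step 1: Repeat key to match plaintext length:
  Plaintext: FORMAT
  Key:       RMRMRM
Step 2: Encrypt each letter:
  F(5) + R(17) = (5+17) mod 26 = 22 = W
  O(14) + M(12) = (14+12) mod 26 = 0 = A
  R(17) + R(17) = (17+17) mod 26 = 8 = I
  M(12) + M(12) = (12+12) mod 26 = 24 = Y
  A(0) + R(17) = (0+17) mod 26 = 17 = R
  T(19) + M(12) = (19+12) mod 26 = 5 = F
Ciphertext: WAIYRF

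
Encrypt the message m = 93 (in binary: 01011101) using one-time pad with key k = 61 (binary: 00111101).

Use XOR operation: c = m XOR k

Step 1: Write out the XOR operation bit by bit:
  Message: 01011101
  Key:     00111101
  XOR:     01100000
Step 2: Convert to decimal: 01100000 = 96.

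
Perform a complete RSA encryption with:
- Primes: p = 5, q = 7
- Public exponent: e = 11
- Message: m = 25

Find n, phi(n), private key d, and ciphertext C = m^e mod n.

Step 1: n = 5 * 7 = 35.
Step 2: phi(n) = (5-1)(7-1) = 4 * 6 = 24.
Step 3: Find d = 11^(-1) mod 24 = 11.
  Verify: 11 * 11 = 121 = 1 (mod 24).
Step 4: C = 25^11 mod 35 = 30.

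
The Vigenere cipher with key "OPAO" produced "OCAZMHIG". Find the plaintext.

Step 1: Extend key: OPAOOPAO
Step 2: Decrypt each letter (c - k) mod 26:
  O(14) - O(14) = (14-14) mod 26 = 0 = A
  C(2) - P(15) = (2-15) mod 26 = 13 = N
  A(0) - A(0) = (0-0) mod 26 = 0 = A
  Z(25) - O(14) = (25-14) mod 26 = 11 = L
  M(12) - O(14) = (12-14) mod 26 = 24 = Y
  H(7) - P(15) = (7-15) mod 26 = 18 = S
  I(8) - A(0) = (8-0) mod 26 = 8 = I
  G(6) - O(14) = (6-14) mod 26 = 18 = S
Plaintext: ANALYSIS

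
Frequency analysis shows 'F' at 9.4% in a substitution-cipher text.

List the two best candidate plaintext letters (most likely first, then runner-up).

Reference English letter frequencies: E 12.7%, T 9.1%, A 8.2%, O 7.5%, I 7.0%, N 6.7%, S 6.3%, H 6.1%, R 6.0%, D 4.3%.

Step 1: Observed frequency of 'F' is 9.4%.
Step 2: Compute distances to each reference frequency and sort:
  T (9.1%): difference = 0.3% <-- BEST
  A (8.2%): difference = 1.2% <-- RUNNER-UP
  O (7.5%): difference = 1.9%
  I (7.0%): difference = 2.4%
  N (6.7%): difference = 2.7%
Step 3: Most likely is 'T' (9.1%, diff 0.3%); second most likely is 'A' (8.2%, diff 1.2%).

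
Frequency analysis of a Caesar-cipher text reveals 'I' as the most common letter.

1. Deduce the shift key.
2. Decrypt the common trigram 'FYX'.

Step 1: In English, 'E' is the most frequent letter (12.7%).
Step 2: The most frequent ciphertext letter is 'I' (position 8).
Step 3: Shift = (8 - 4) mod 26 = 4.
Step 4: Decrypt 'FYX' by shifting back 4:
  F -> B
  Y -> U
  X -> T
Step 5: 'FYX' decrypts to 'BUT'.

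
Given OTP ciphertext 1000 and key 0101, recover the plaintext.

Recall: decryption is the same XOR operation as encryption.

Step 1: XOR ciphertext with key:
  Ciphertext: 1000
  Key:        0101
  XOR:        1101
Step 2: Plaintext = 1101 = 13 in decimal.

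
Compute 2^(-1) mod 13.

Step 1: We need x such that 2 * x = 1 (mod 13).
Step 2: Using the extended Euclidean algorithm or trial:
  2 * 7 = 14 = 1 * 13 + 1.
Step 3: Since 14 mod 13 = 1, the inverse is x = 7.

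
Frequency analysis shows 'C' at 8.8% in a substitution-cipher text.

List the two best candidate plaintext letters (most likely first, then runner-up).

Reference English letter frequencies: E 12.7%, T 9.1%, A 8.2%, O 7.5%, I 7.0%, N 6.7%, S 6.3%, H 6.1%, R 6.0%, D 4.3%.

Step 1: Observed frequency of 'C' is 8.8%.
Step 2: Compute distances to each reference frequency and sort:
  T (9.1%): difference = 0.3% <-- BEST
  A (8.2%): difference = 0.6% <-- RUNNER-UP
  O (7.5%): difference = 1.3%
  I (7.0%): difference = 1.8%
  N (6.7%): difference = 2.1%
Step 3: Most likely is 'T' (9.1%, diff 0.3%); second most likely is 'A' (8.2%, diff 0.6%).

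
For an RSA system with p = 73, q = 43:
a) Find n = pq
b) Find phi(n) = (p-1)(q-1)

Step 1: n = p * q = 73 * 43 = 3139.
Step 2: phi(n) = (p-1)(q-1) = 72 * 42 = 3024.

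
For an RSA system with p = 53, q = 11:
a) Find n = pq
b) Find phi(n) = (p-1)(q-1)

Step 1: n = p * q = 53 * 11 = 583.
Step 2: phi(n) = (p-1)(q-1) = 52 * 10 = 520.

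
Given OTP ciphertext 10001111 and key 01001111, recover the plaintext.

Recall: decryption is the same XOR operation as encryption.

Step 1: XOR ciphertext with key:
  Ciphertext: 10001111
  Key:        01001111
  XOR:        11000000
Step 2: Plaintext = 11000000 = 192 in decimal.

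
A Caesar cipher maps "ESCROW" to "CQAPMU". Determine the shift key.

Step 1: Compare first letters: E (position 4) -> C (position 2).
Step 2: Shift = (2 - 4) mod 26 = 24.
The shift value is 24.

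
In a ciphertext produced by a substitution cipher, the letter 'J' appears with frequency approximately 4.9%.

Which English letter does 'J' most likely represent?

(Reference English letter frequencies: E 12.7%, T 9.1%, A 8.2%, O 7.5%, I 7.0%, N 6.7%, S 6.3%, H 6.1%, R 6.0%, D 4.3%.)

Step 1: The observed frequency is 4.9%.
Step 2: Compare with English frequencies:
  E: 12.7% (difference: 7.8%)
  T: 9.1% (difference: 4.2%)
  A: 8.2% (difference: 3.3%)
  O: 7.5% (difference: 2.6%)
  I: 7.0% (difference: 2.1%)
  N: 6.7% (difference: 1.8%)
  S: 6.3% (difference: 1.4%)
  H: 6.1% (difference: 1.2%)
  R: 6.0% (difference: 1.1%)
  D: 4.3% (difference: 0.6%) <-- closest
Step 3: 'J' most likely represents 'D' (frequency 4.3%).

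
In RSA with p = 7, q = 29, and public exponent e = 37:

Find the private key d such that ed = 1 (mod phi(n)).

Step 1: n = 7 * 29 = 203.
Step 2: phi(n) = 6 * 28 = 168.
Step 3: Find d such that 37 * d = 1 (mod 168).
Step 4: d = 37^(-1) mod 168 = 109.
Verification: 37 * 109 = 4033 = 24 * 168 + 1.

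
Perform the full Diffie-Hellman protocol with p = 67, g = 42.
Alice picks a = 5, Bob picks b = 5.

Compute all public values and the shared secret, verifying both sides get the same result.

Step 1: A = g^a mod p = 42^5 mod 67 = 27.
Step 2: B = g^b mod p = 42^5 mod 67 = 27.
Step 3: Alice computes s = B^a mod p = 27^5 mod 67 = 53.
Step 4: Bob computes s = A^b mod p = 27^5 mod 67 = 53.
Both sides agree: shared secret = 53.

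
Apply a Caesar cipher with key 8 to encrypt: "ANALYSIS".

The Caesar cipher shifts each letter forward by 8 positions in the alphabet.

Step 1: For each letter, shift forward by 8 positions (mod 26).
  A (position 0) -> position (0+8) mod 26 = 8 -> I
  N (position 13) -> position (13+8) mod 26 = 21 -> V
  A (position 0) -> position (0+8) mod 26 = 8 -> I
  L (position 11) -> position (11+8) mod 26 = 19 -> T
  Y (position 24) -> position (24+8) mod 26 = 6 -> G
  S (position 18) -> position (18+8) mod 26 = 0 -> A
  I (position 8) -> position (8+8) mod 26 = 16 -> Q
  S (position 18) -> position (18+8) mod 26 = 0 -> A
Result: IVITGAQA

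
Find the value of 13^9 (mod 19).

Step 1: Compute 13^9 mod 19 step by step, reducing modulo 19 at each step.
  13^1 mod 19 = 13
  13^2 mod 19 = (13 * 13) mod 19 = 17
  13^3 mod 19 = (17 * 13) mod 19 = 12
  13^4 mod 19 = (12 * 13) mod 19 = 4
  13^5 mod 19 = (4 * 13) mod 19 = 14
  13^6 mod 19 = (14 * 13) mod 19 = 11
  13^7 mod 19 = (11 * 13) mod 19 = 10
  13^8 mod 19 = (10 * 13) mod 19 = 16
  13^9 mod 19 = (16 * 13) mod 19 = 18
Step 2: Result = 18.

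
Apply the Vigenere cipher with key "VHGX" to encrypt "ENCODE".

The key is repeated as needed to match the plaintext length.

Step 1: Repeat key to match plaintext length:
  Plaintext: ENCODE
  Key:       VHGXVH
Step 2: Encrypt each letter:
  E(4) + V(21) = (4+21) mod 26 = 25 = Z
  N(13) + H(7) = (13+7) mod 26 = 20 = U
  C(2) + G(6) = (2+6) mod 26 = 8 = I
  O(14) + X(23) = (14+23) mod 26 = 11 = L
  D(3) + V(21) = (3+21) mod 26 = 24 = Y
  E(4) + H(7) = (4+7) mod 26 = 11 = L
Ciphertext: ZUILYL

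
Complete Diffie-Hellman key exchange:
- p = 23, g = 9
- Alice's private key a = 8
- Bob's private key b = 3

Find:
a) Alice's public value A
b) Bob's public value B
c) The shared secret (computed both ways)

Step 1: A = g^a mod p = 9^8 mod 23 = 13.
Step 2: B = g^b mod p = 9^3 mod 23 = 16.
Step 3: Alice computes s = B^a mod p = 16^8 mod 23 = 12.
Step 4: Bob computes s = A^b mod p = 13^3 mod 23 = 12.
Both sides agree: shared secret = 12.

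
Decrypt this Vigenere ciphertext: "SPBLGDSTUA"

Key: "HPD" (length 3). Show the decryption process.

Step 1: Key 'HPD' has length 3. Extended key: HPDHPDHPDH
Step 2: Decrypt each position:
  S(18) - H(7) = 11 = L
  P(15) - P(15) = 0 = A
  B(1) - D(3) = 24 = Y
  L(11) - H(7) = 4 = E
  G(6) - P(15) = 17 = R
  D(3) - D(3) = 0 = A
  S(18) - H(7) = 11 = L
  T(19) - P(15) = 4 = E
  U(20) - D(3) = 17 = R
  A(0) - H(7) = 19 = T
Plaintext: LAYERALERT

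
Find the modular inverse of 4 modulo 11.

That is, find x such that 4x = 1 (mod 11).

Step 1: We need x such that 4 * x = 1 (mod 11).
Step 2: Using the extended Euclidean algorithm or trial:
  4 * 3 = 12 = 1 * 11 + 1.
Step 3: Since 12 mod 11 = 1, the inverse is x = 3.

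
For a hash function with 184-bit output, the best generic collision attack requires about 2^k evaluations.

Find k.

Step 1: The hash has a 184-bit output.
Step 2: Collision resistance means it should be infeasible to find any x != y with h(x) = h(y).
By the birthday bound, a generic collision search succeeds after about sqrt(2^184) = 2^(184/2) = 2^92 evaluations.
Step 3: Security level = 92 bits.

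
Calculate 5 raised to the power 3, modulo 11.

Step 1: Compute 5^3 mod 11 step by step, reducing modulo 11 at each step.
  5^1 mod 11 = 5
  5^2 mod 11 = (5 * 5) mod 11 = 3
  5^3 mod 11 = (3 * 5) mod 11 = 4
Step 2: Result = 4.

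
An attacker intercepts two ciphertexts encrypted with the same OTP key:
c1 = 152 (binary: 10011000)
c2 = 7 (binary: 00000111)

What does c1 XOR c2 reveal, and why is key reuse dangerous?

Step 1: c1 XOR c2 = (m1 XOR k) XOR (m2 XOR k).
Step 2: By XOR associativity/commutativity: = m1 XOR m2 XOR k XOR k = m1 XOR m2.
Step 3: 10011000 XOR 00000111 = 10011111 = 159.
Step 4: The key cancels out! An attacker learns m1 XOR m2 = 159, revealing the relationship between plaintexts.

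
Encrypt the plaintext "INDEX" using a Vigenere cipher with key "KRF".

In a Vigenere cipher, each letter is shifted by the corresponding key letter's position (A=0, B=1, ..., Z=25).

Step 1: Repeat key to match plaintext length:
  Plaintext: INDEX
  Key:       KRFKR
Step 2: Encrypt each letter:
  I(8) + K(10) = (8+10) mod 26 = 18 = S
  N(13) + R(17) = (13+17) mod 26 = 4 = E
  D(3) + F(5) = (3+5) mod 26 = 8 = I
  E(4) + K(10) = (4+10) mod 26 = 14 = O
  X(23) + R(17) = (23+17) mod 26 = 14 = O
Ciphertext: SEIOO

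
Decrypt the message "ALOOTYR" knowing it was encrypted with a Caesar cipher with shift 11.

Step 1: Reverse the shift by subtracting 11 from each letter position.
  A (position 0) -> position (0-11) mod 26 = 15 -> P
  L (position 11) -> position (11-11) mod 26 = 0 -> A
  O (position 14) -> position (14-11) mod 26 = 3 -> D
  O (position 14) -> position (14-11) mod 26 = 3 -> D
  T (position 19) -> position (19-11) mod 26 = 8 -> I
  Y (position 24) -> position (24-11) mod 26 = 13 -> N
  R (position 17) -> position (17-11) mod 26 = 6 -> G
Decrypted message: PADDING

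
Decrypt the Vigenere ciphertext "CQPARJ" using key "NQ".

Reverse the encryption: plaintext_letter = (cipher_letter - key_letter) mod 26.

Step 1: Extend key: NQNQNQ
Step 2: Decrypt each letter (c - k) mod 26:
  C(2) - N(13) = (2-13) mod 26 = 15 = P
  Q(16) - Q(16) = (16-16) mod 26 = 0 = A
  P(15) - N(13) = (15-13) mod 26 = 2 = C
  A(0) - Q(16) = (0-16) mod 26 = 10 = K
  R(17) - N(13) = (17-13) mod 26 = 4 = E
  J(9) - Q(16) = (9-16) mod 26 = 19 = T
Plaintext: PACKET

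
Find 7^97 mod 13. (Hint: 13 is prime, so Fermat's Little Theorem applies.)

Step 1: Since 13 is prime, by Fermat's Little Theorem: 7^12 = 1 (mod 13).
Step 2: Reduce exponent: 97 mod 12 = 1.
Step 3: So 7^97 = 7^1 (mod 13).
Step 4: 7^1 mod 13 = 7.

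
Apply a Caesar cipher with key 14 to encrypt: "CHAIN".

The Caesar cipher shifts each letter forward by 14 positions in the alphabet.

Step 1: For each letter, shift forward by 14 positions (mod 26).
  C (position 2) -> position (2+14) mod 26 = 16 -> Q
  H (position 7) -> position (7+14) mod 26 = 21 -> V
  A (position 0) -> position (0+14) mod 26 = 14 -> O
  I (position 8) -> position (8+14) mod 26 = 22 -> W
  N (position 13) -> position (13+14) mod 26 = 1 -> B
Result: QVOWB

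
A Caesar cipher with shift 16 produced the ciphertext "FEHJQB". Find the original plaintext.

Step 1: Reverse the shift by subtracting 16 from each letter position.
  F (position 5) -> position (5-16) mod 26 = 15 -> P
  E (position 4) -> position (4-16) mod 26 = 14 -> O
  H (position 7) -> position (7-16) mod 26 = 17 -> R
  J (position 9) -> position (9-16) mod 26 = 19 -> T
  Q (position 16) -> position (16-16) mod 26 = 0 -> A
  B (position 1) -> position (1-16) mod 26 = 11 -> L
Decrypted message: PORTAL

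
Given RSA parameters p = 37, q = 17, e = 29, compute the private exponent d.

Step 1: n = 37 * 17 = 629.
Step 2: phi(n) = 36 * 16 = 576.
Step 3: Find d such that 29 * d = 1 (mod 576).
Step 4: d = 29^(-1) mod 576 = 437.
Verification: 29 * 437 = 12673 = 22 * 576 + 1.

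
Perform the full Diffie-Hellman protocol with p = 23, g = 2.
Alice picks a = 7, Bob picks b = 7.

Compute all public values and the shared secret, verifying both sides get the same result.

Step 1: A = g^a mod p = 2^7 mod 23 = 13.
Step 2: B = g^b mod p = 2^7 mod 23 = 13.
Step 3: Alice computes s = B^a mod p = 13^7 mod 23 = 9.
Step 4: Bob computes s = A^b mod p = 13^7 mod 23 = 9.
Both sides agree: shared secret = 9.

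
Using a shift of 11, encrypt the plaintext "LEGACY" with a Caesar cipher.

Step 1: For each letter, shift forward by 11 positions (mod 26).
  L (position 11) -> position (11+11) mod 26 = 22 -> W
  E (position 4) -> position (4+11) mod 26 = 15 -> P
  G (position 6) -> position (6+11) mod 26 = 17 -> R
  A (position 0) -> position (0+11) mod 26 = 11 -> L
  C (position 2) -> position (2+11) mod 26 = 13 -> N
  Y (position 24) -> position (24+11) mod 26 = 9 -> J
Result: WPRLNJ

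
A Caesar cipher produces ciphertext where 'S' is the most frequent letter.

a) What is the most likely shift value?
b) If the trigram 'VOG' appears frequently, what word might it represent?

Step 1: In English, 'E' is the most frequent letter (12.7%).
Step 2: The most frequent ciphertext letter is 'S' (position 18).
Step 3: Shift = (18 - 4) mod 26 = 14.
Step 4: Decrypt 'VOG' by shifting back 14:
  V -> H
  O -> A
  G -> S
Step 5: 'VOG' decrypts to 'HAS'.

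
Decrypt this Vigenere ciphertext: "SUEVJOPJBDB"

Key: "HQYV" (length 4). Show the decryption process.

Step 1: Key 'HQYV' has length 4. Extended key: HQYVHQYVHQY
Step 2: Decrypt each position:
  S(18) - H(7) = 11 = L
  U(20) - Q(16) = 4 = E
  E(4) - Y(24) = 6 = G
  V(21) - V(21) = 0 = A
  J(9) - H(7) = 2 = C
  O(14) - Q(16) = 24 = Y
  P(15) - Y(24) = 17 = R
  J(9) - V(21) = 14 = O
  B(1) - H(7) = 20 = U
  D(3) - Q(16) = 13 = N
  B(1) - Y(24) = 3 = D
Plaintext: LEGACYROUND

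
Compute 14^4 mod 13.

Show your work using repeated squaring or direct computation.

Step 1: Compute 14^4 mod 13 step by step, reducing modulo 13 at each step.
  14^1 mod 13 = 1
  14^2 mod 13 = (1 * 14) mod 13 = 1
  14^3 mod 13 = (1 * 14) mod 13 = 1
  14^4 mod 13 = (1 * 14) mod 13 = 1
Step 2: Result = 1.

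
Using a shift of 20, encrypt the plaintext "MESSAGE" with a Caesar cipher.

Step 1: For each letter, shift forward by 20 positions (mod 26).
  M (position 12) -> position (12+20) mod 26 = 6 -> G
  E (position 4) -> position (4+20) mod 26 = 24 -> Y
  S (position 18) -> position (18+20) mod 26 = 12 -> M
  S (position 18) -> position (18+20) mod 26 = 12 -> M
  A (position 0) -> position (0+20) mod 26 = 20 -> U
  G (position 6) -> position (6+20) mod 26 = 0 -> A
  E (position 4) -> position (4+20) mod 26 = 24 -> Y
Result: GYMMUAY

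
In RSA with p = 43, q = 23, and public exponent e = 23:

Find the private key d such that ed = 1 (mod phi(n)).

Step 1: n = 43 * 23 = 989.
Step 2: phi(n) = 42 * 22 = 924.
Step 3: Find d such that 23 * d = 1 (mod 924).
Step 4: d = 23^(-1) mod 924 = 683.
Verification: 23 * 683 = 15709 = 17 * 924 + 1.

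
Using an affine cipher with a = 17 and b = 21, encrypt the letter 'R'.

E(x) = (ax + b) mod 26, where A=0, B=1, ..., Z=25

Step 1: Convert 'R' to number: x = 17.
Step 2: E(17) = (17 * 17 + 21) mod 26 = 310 mod 26 = 24.
Step 3: Convert 24 back to letter: Y.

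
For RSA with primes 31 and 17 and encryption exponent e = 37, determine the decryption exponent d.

Step 1: n = 31 * 17 = 527.
Step 2: phi(n) = 30 * 16 = 480.
Step 3: Find d such that 37 * d = 1 (mod 480).
Step 4: d = 37^(-1) mod 480 = 13.
Verification: 37 * 13 = 481 = 1 * 480 + 1.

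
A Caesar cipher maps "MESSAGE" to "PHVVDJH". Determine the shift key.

Step 1: Compare first letters: M (position 12) -> P (position 15).
Step 2: Shift = (15 - 12) mod 26 = 3.
The shift value is 3.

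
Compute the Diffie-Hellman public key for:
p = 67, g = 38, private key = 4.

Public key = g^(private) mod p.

Step 1: A = g^a mod p = 38^4 mod 67.
  38^1 mod 67 = 38
  38^2 mod 67 = (38 * 38) mod 67 = 37
  38^3 mod 67 = (37 * 38) mod 67 = 66
  38^4 mod 67 = (66 * 38) mod 67 = 29
Result: A = 29.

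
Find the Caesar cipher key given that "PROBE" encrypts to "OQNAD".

Step 1: Compare first letters: P (position 15) -> O (position 14).
Step 2: Shift = (14 - 15) mod 26 = 25.
The shift value is 25.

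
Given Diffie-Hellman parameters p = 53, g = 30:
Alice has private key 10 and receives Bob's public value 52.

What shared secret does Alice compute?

Step 1: s = B^a mod p = 52^10 mod 53.
  52^1 mod 53 = 52
  52^2 mod 53 = (52 * 52) mod 53 = 1
  52^3 mod 53 = (1 * 52) mod 53 = 52
  52^4 mod 53 = (52 * 52) mod 53 = 1
  52^5 mod 53 = (1 * 52) mod 53 = 52
  52^6 mod 53 = (52 * 52) mod 53 = 1
  52^7 mod 53 = (1 * 52) mod 53 = 52
  52^8 mod 53 = (52 * 52) mod 53 = 1
  52^9 mod 53 = (1 * 52) mod 53 = 52
  52^10 mod 53 = (52 * 52) mod 53 = 1
Result: shared secret = 1.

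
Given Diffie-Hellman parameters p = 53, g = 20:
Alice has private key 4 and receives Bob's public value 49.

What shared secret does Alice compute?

Step 1: s = B^a mod p = 49^4 mod 53.
  49^1 mod 53 = 49
  49^2 mod 53 = (49 * 49) mod 53 = 16
  49^3 mod 53 = (16 * 49) mod 53 = 42
  49^4 mod 53 = (42 * 49) mod 53 = 44
Result: shared secret = 44.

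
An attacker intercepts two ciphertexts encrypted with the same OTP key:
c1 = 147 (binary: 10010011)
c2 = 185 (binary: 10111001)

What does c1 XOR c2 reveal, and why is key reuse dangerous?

Step 1: c1 XOR c2 = (m1 XOR k) XOR (m2 XOR k).
Step 2: By XOR associativity/commutativity: = m1 XOR m2 XOR k XOR k = m1 XOR m2.
Step 3: 10010011 XOR 10111001 = 00101010 = 42.
Step 4: The key cancels out! An attacker learns m1 XOR m2 = 42, revealing the relationship between plaintexts.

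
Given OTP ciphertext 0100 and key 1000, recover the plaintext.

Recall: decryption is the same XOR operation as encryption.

Step 1: XOR ciphertext with key:
  Ciphertext: 0100
  Key:        1000
  XOR:        1100
Step 2: Plaintext = 1100 = 12 in decimal.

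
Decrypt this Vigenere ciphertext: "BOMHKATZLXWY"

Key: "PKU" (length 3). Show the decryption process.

Step 1: Key 'PKU' has length 3. Extended key: PKUPKUPKUPKU
Step 2: Decrypt each position:
  B(1) - P(15) = 12 = M
  O(14) - K(10) = 4 = E
  M(12) - U(20) = 18 = S
  H(7) - P(15) = 18 = S
  K(10) - K(10) = 0 = A
  A(0) - U(20) = 6 = G
  T(19) - P(15) = 4 = E
  Z(25) - K(10) = 15 = P
  L(11) - U(20) = 17 = R
  X(23) - P(15) = 8 = I
  W(22) - K(10) = 12 = M
  Y(24) - U(20) = 4 = E
Plaintext: MESSAGEPRIME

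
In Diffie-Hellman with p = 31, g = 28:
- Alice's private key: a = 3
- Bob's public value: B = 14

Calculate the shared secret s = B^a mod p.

Step 1: s = B^a mod p = 14^3 mod 31.
  14^1 mod 31 = 14
  14^2 mod 31 = (14 * 14) mod 31 = 10
  14^3 mod 31 = (10 * 14) mod 31 = 16
Result: shared secret = 16.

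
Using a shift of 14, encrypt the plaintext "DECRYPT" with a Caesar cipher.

Step 1: For each letter, shift forward by 14 positions (mod 26).
  D (position 3) -> position (3+14) mod 26 = 17 -> R
  E (position 4) -> position (4+14) mod 26 = 18 -> S
  C (position 2) -> position (2+14) mod 26 = 16 -> Q
  R (position 17) -> position (17+14) mod 26 = 5 -> F
  Y (position 24) -> position (24+14) mod 26 = 12 -> M
  P (position 15) -> position (15+14) mod 26 = 3 -> D
  T (position 19) -> position (19+14) mod 26 = 7 -> H
Result: RSQFMDH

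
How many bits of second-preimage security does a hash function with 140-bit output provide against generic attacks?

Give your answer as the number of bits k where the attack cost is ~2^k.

Step 1: The hash has a 140-bit output.
Step 2: Second-preimage resistance means: given a specific input x, it should be infeasible to find a different y with h(y) = h(x).
With a 140-bit output, a generic search for a second preimage costs about 2^140 evaluations (each trial matches the fixed target with probability 2^-140).
Step 3: Security level = 140 bits.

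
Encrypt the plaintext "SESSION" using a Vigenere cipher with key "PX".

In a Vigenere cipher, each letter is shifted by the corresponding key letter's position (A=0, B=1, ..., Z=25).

Step 1: Repeat key to match plaintext length:
  Plaintext: SESSION
  Key:       PXPXPXP
Step 2: Encrypt each letter:
  S(18) + P(15) = (18+15) mod 26 = 7 = H
  E(4) + X(23) = (4+23) mod 26 = 1 = B
  S(18) + P(15) = (18+15) mod 26 = 7 = H
  S(18) + X(23) = (18+23) mod 26 = 15 = P
  I(8) + P(15) = (8+15) mod 26 = 23 = X
  O(14) + X(23) = (14+23) mod 26 = 11 = L
  N(13) + P(15) = (13+15) mod 26 = 2 = C
Ciphertext: HBHPXLC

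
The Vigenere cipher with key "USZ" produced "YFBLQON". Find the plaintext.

Step 1: Extend key: USZUSZU
Step 2: Decrypt each letter (c - k) mod 26:
  Y(24) - U(20) = (24-20) mod 26 = 4 = E
  F(5) - S(18) = (5-18) mod 26 = 13 = N
  B(1) - Z(25) = (1-25) mod 26 = 2 = C
  L(11) - U(20) = (11-20) mod 26 = 17 = R
  Q(16) - S(18) = (16-18) mod 26 = 24 = Y
  O(14) - Z(25) = (14-25) mod 26 = 15 = P
  N(13) - U(20) = (13-20) mod 26 = 19 = T
Plaintext: ENCRYPT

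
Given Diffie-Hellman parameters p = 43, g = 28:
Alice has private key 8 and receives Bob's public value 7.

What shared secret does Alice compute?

Step 1: s = B^a mod p = 7^8 mod 43.
  7^1 mod 43 = 7
  7^2 mod 43 = (7 * 7) mod 43 = 6
  7^3 mod 43 = (6 * 7) mod 43 = 42
  7^4 mod 43 = (42 * 7) mod 43 = 36
  7^5 mod 43 = (36 * 7) mod 43 = 37
  7^6 mod 43 = (37 * 7) mod 43 = 1
  7^7 mod 43 = (1 * 7) mod 43 = 7
  7^8 mod 43 = (7 * 7) mod 43 = 6
Result: shared secret = 6.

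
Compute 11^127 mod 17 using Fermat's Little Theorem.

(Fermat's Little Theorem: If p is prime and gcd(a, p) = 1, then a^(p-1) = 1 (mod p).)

Step 1: Since 17 is prime, by Fermat's Little Theorem: 11^16 = 1 (mod 17).
Step 2: Reduce exponent: 127 mod 16 = 15.
Step 3: So 11^127 = 11^15 (mod 17).
Step 4: 11^15 mod 17 = 14.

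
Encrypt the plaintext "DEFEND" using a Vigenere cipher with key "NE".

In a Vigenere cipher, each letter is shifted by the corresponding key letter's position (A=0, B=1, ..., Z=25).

Step 1: Repeat key to match plaintext length:
  Plaintext: DEFEND
  Key:       NENENE
Step 2: Encrypt each letter:
  D(3) + N(13) = (3+13) mod 26 = 16 = Q
  E(4) + E(4) = (4+4) mod 26 = 8 = I
  F(5) + N(13) = (5+13) mod 26 = 18 = S
  E(4) + E(4) = (4+4) mod 26 = 8 = I
  N(13) + N(13) = (13+13) mod 26 = 0 = A
  D(3) + E(4) = (3+4) mod 26 = 7 = H
Ciphertext: QISIAH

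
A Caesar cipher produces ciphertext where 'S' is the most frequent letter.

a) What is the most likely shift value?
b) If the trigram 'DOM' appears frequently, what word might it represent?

Step 1: In English, 'E' is the most frequent letter (12.7%).
Step 2: The most frequent ciphertext letter is 'S' (position 18).
Step 3: Shift = (18 - 4) mod 26 = 14.
Step 4: Decrypt 'DOM' by shifting back 14:
  D -> P
  O -> A
  M -> Y
Step 5: 'DOM' decrypts to 'PAY'.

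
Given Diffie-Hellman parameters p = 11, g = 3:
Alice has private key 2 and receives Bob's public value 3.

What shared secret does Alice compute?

Step 1: s = B^a mod p = 3^2 mod 11.
  3^1 mod 11 = 3
  3^2 mod 11 = (3 * 3) mod 11 = 9
Result: shared secret = 9.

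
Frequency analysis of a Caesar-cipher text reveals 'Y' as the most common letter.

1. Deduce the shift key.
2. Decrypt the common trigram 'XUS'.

Step 1: In English, 'E' is the most frequent letter (12.7%).
Step 2: The most frequent ciphertext letter is 'Y' (position 24).
Step 3: Shift = (24 - 4) mod 26 = 20.
Step 4: Decrypt 'XUS' by shifting back 20:
  X -> D
  U -> A
  S -> Y
Step 5: 'XUS' decrypts to 'DAY'.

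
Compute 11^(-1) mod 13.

Step 1: We need x such that 11 * x = 1 (mod 13).
Step 2: Using the extended Euclidean algorithm or trial:
  11 * 6 = 66 = 5 * 13 + 1.
Step 3: Since 66 mod 13 = 1, the inverse is x = 6.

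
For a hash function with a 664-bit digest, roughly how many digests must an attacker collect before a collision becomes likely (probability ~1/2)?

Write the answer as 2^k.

Step 1: The birthday paradox gives collision probability ~50% after sqrt(2^n) = 2^(n/2) hashes.
Step 2: For 664-bit output: 2^(664/2) = 2^332.
Step 3: Approximately 2^332 hash computations needed.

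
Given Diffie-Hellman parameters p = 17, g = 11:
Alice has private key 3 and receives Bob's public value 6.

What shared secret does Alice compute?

Step 1: s = B^a mod p = 6^3 mod 17.
  6^1 mod 17 = 6
  6^2 mod 17 = (6 * 6) mod 17 = 2
  6^3 mod 17 = (2 * 6) mod 17 = 12
Result: shared secret = 12.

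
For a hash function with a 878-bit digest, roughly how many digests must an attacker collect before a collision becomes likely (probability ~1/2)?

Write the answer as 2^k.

Step 1: The birthday paradox gives collision probability ~50% after sqrt(2^n) = 2^(n/2) hashes.
Step 2: For 878-bit output: 2^(878/2) = 2^439.
Step 3: Approximately 2^439 hash computations needed.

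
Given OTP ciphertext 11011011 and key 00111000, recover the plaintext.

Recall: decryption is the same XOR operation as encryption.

Step 1: XOR ciphertext with key:
  Ciphertext: 11011011
  Key:        00111000
  XOR:        11100011
Step 2: Plaintext = 11100011 = 227 in decimal.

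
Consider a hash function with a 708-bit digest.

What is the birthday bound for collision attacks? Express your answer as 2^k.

Step 1: The birthday paradox gives collision probability ~50% after sqrt(2^n) = 2^(n/2) hashes.
Step 2: For 708-bit output: 2^(708/2) = 2^354.
Step 3: Approximately 2^354 hash computations needed.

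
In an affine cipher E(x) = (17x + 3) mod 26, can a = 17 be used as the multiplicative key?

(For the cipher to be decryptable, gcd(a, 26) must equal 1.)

Step 1: Compute gcd(17, 26).
Step 2: gcd(17, 26) = 1.
Since gcd = 1, 17 is coprime with 26, so it is a valid key.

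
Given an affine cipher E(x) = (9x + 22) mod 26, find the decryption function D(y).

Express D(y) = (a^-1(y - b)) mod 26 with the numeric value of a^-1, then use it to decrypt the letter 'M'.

Step 1: Find a^-1, the modular inverse of 9 mod 26.
Step 2: We need 9 * a^-1 = 1 (mod 26).
Step 3: 9 * 3 = 27 = 1 * 26 + 1, so a^-1 = 3.
Step 4: D(y) = 3(y - 22) mod 26.
Step 5: Apply to 'M' (y = 12): D(12) = 3 * (12 - 22) mod 26 = 3 * -10 mod 26 = 22 -> 'W'.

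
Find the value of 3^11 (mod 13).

Step 1: Compute 3^11 mod 13 step by step, reducing modulo 13 at each step.
  3^1 mod 13 = 3
  3^2 mod 13 = (3 * 3) mod 13 = 9
  3^3 mod 13 = (9 * 3) mod 13 = 1
  3^4 mod 13 = (1 * 3) mod 13 = 3
  3^5 mod 13 = (3 * 3) mod 13 = 9
  3^6 mod 13 = (9 * 3) mod 13 = 1
  3^7 mod 13 = (1 * 3) mod 13 = 3
  3^8 mod 13 = (3 * 3) mod 13 = 9
  3^9 mod 13 = (9 * 3) mod 13 = 1
  3^10 mod 13 = (1 * 3) mod 13 = 3
  3^11 mod 13 = (3 * 3) mod 13 = 9
Step 2: Result = 9.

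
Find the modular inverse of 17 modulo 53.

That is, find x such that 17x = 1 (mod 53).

Step 1: We need x such that 17 * x = 1 (mod 53).
Step 2: Using the extended Euclidean algorithm or trial:
  17 * 25 = 425 = 8 * 53 + 1.
Step 3: Since 425 mod 53 = 1, the inverse is x = 25.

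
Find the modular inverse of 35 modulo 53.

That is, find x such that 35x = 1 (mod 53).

Step 1: We need x such that 35 * x = 1 (mod 53).
Step 2: Using the extended Euclidean algorithm or trial:
  35 * 50 = 1750 = 33 * 53 + 1.
Step 3: Since 1750 mod 53 = 1, the inverse is x = 50.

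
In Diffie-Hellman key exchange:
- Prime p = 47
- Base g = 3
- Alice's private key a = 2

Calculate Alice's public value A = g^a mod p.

Step 1: A = g^a mod p = 3^2 mod 47.
  3^1 mod 47 = 3
  3^2 mod 47 = (3 * 3) mod 47 = 9
Result: A = 9.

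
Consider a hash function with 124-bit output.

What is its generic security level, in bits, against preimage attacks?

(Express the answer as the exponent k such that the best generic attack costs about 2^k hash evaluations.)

Step 1: The hash has a 124-bit output.
Step 2: Preimage resistance means: given a digest h(x), it should be infeasible to find any input that hashes to it.
With a 124-bit output there are 2^124 possible digests, so a generic brute-force preimage search costs about 2^124 evaluations.
Step 3: Security level = 124 bits.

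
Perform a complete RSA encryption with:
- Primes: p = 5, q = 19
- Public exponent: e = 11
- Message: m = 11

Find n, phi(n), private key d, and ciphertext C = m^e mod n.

Step 1: n = 5 * 19 = 95.
Step 2: phi(n) = (5-1)(19-1) = 4 * 18 = 72.
Step 3: Find d = 11^(-1) mod 72 = 59.
  Verify: 11 * 59 = 649 = 1 (mod 72).
Step 4: C = 11^11 mod 95 = 26.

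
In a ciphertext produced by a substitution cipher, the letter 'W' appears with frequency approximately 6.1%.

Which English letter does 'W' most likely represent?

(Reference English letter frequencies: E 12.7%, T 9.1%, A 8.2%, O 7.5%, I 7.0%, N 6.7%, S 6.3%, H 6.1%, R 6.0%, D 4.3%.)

Step 1: The observed frequency is 6.1%.
Step 2: Compare with English frequencies:
  E: 12.7% (difference: 6.6%)
  T: 9.1% (difference: 3.0%)
  A: 8.2% (difference: 2.1%)
  O: 7.5% (difference: 1.4%)
  I: 7.0% (difference: 0.9%)
  N: 6.7% (difference: 0.6%)
  S: 6.3% (difference: 0.2%)
  H: 6.1% (difference: 0.0%) <-- closest
  R: 6.0% (difference: 0.1%)
  D: 4.3% (difference: 1.8%)
Step 3: 'W' most likely represents 'H' (frequency 6.1%).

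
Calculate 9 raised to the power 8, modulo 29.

Step 1: Compute 9^8 mod 29 step by step, reducing modulo 29 at each step.
  9^1 mod 29 = 9
  9^2 mod 29 = (9 * 9) mod 29 = 23
  9^3 mod 29 = (23 * 9) mod 29 = 4
  9^4 mod 29 = (4 * 9) mod 29 = 7
  9^5 mod 29 = (7 * 9) mod 29 = 5
  9^6 mod 29 = (5 * 9) mod 29 = 16
  9^7 mod 29 = (16 * 9) mod 29 = 28
  9^8 mod 29 = (28 * 9) mod 29 = 20
Step 2: Result = 20.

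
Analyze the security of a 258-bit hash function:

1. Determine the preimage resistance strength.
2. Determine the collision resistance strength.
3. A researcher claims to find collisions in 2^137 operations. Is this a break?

Step 1: Preimage resistance requires brute-force of 2^258 operations.
Step 2: Collision resistance (birthday bound) = 2^(258/2) = 2^129.
Step 3: The claimed attack costs 2^137 operations.
Step 4: Since 2^137 >= 2^129, the claimed attack is no faster than the generic birthday attack, so this does not break collision resistance.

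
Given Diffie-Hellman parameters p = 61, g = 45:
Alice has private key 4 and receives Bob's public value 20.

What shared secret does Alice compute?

Step 1: s = B^a mod p = 20^4 mod 61.
  20^1 mod 61 = 20
  20^2 mod 61 = (20 * 20) mod 61 = 34
  20^3 mod 61 = (34 * 20) mod 61 = 9
  20^4 mod 61 = (9 * 20) mod 61 = 58
Result: shared secret = 58.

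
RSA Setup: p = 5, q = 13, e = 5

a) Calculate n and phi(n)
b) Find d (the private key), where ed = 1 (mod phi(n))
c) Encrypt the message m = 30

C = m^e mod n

Step 1: n = 5 * 13 = 65.
Step 2: phi(n) = (5-1)(13-1) = 4 * 12 = 48.
Step 3: Find d = 5^(-1) mod 48 = 29.
  Verify: 5 * 29 = 145 = 1 (mod 48).
Step 4: C = 30^5 mod 65 = 10.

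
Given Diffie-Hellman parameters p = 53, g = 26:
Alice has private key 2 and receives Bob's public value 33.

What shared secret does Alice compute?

Step 1: s = B^a mod p = 33^2 mod 53.
  33^1 mod 53 = 33
  33^2 mod 53 = (33 * 33) mod 53 = 29
Result: shared secret = 29.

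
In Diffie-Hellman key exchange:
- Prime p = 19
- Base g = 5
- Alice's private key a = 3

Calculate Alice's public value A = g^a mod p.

Step 1: A = g^a mod p = 5^3 mod 19.
  5^1 mod 19 = 5
  5^2 mod 19 = (5 * 5) mod 19 = 6
  5^3 mod 19 = (6 * 5) mod 19 = 11
Result: A = 11.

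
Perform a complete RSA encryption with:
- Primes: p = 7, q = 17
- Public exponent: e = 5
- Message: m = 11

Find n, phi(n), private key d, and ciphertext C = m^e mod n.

Step 1: n = 7 * 17 = 119.
Step 2: phi(n) = (7-1)(17-1) = 6 * 16 = 96.
Step 3: Find d = 5^(-1) mod 96 = 77.
  Verify: 5 * 77 = 385 = 1 (mod 96).
Step 4: C = 11^5 mod 119 = 44.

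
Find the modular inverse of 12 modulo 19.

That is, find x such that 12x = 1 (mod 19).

Step 1: We need x such that 12 * x = 1 (mod 19).
Step 2: Using the extended Euclidean algorithm or trial:
  12 * 8 = 96 = 5 * 19 + 1.
Step 3: Since 96 mod 19 = 1, the inverse is x = 8.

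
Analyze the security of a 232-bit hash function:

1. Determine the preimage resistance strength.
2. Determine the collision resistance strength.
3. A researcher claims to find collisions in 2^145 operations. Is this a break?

Step 1: Preimage resistance requires brute-force of 2^232 operations.
Step 2: Collision resistance (birthday bound) = 2^(232/2) = 2^116.
Step 3: The claimed attack costs 2^145 operations.
Step 4: Since 2^145 >= 2^116, the claimed attack is no faster than the generic birthday attack, so this does not break collision resistance.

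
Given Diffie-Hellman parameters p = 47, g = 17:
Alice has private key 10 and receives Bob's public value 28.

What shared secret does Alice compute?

Step 1: s = B^a mod p = 28^10 mod 47.
  28^1 mod 47 = 28
  28^2 mod 47 = (28 * 28) mod 47 = 32
  28^3 mod 47 = (32 * 28) mod 47 = 3
  28^4 mod 47 = (3 * 28) mod 47 = 37
  28^5 mod 47 = (37 * 28) mod 47 = 2
  28^6 mod 47 = (2 * 28) mod 47 = 9
  28^7 mod 47 = (9 * 28) mod 47 = 17
  28^8 mod 47 = (17 * 28) mod 47 = 6
  28^9 mod 47 = (6 * 28) mod 47 = 27
  28^10 mod 47 = (27 * 28) mod 47 = 4
Result: shared secret = 4.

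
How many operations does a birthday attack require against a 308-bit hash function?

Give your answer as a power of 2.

Step 1: The birthday paradox gives collision probability ~50% after sqrt(2^n) = 2^(n/2) hashes.
Step 2: For 308-bit output: 2^(308/2) = 2^154.
Step 3: Approximately 2^154 hash computations needed.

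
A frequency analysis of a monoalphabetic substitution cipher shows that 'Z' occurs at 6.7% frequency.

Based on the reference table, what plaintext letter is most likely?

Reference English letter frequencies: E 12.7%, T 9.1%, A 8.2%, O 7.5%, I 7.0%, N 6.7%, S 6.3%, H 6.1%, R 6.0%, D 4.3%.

Step 1: The observed frequency is 6.7%.
Step 2: Compare with English frequencies:
  E: 12.7% (difference: 6.0%)
  T: 9.1% (difference: 2.4%)
  A: 8.2% (difference: 1.5%)
  O: 7.5% (difference: 0.8%)
  I: 7.0% (difference: 0.3%)
  N: 6.7% (difference: 0.0%) <-- closest
  S: 6.3% (difference: 0.4%)
  H: 6.1% (difference: 0.6%)
  R: 6.0% (difference: 0.7%)
  D: 4.3% (difference: 2.4%)
Step 3: 'Z' most likely represents 'N' (frequency 6.7%).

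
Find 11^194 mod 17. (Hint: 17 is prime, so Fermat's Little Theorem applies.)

Step 1: Since 17 is prime, by Fermat's Little Theorem: 11^16 = 1 (mod 17).
Step 2: Reduce exponent: 194 mod 16 = 2.
Step 3: So 11^194 = 11^2 (mod 17).
Step 4: 11^2 mod 17 = 2.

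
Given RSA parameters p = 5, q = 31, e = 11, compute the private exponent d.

Step 1: n = 5 * 31 = 155.
Step 2: phi(n) = 4 * 30 = 120.
Step 3: Find d such that 11 * d = 1 (mod 120).
Step 4: d = 11^(-1) mod 120 = 11.
Verification: 11 * 11 = 121 = 1 * 120 + 1.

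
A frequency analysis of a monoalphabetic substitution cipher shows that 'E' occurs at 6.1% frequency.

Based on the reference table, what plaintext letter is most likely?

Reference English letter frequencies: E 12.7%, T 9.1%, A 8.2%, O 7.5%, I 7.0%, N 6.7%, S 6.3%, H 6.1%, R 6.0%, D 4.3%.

Step 1: The observed frequency is 6.1%.
Step 2: Compare with English frequencies:
  E: 12.7% (difference: 6.6%)
  T: 9.1% (difference: 3.0%)
  A: 8.2% (difference: 2.1%)
  O: 7.5% (difference: 1.4%)
  I: 7.0% (difference: 0.9%)
  N: 6.7% (difference: 0.6%)
  S: 6.3% (difference: 0.2%)
  H: 6.1% (difference: 0.0%) <-- closest
  R: 6.0% (difference: 0.1%)
  D: 4.3% (difference: 1.8%)
Step 3: 'E' most likely represents 'H' (frequency 6.1%).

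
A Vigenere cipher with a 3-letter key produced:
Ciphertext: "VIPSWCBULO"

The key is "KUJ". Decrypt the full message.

Step 1: Key 'KUJ' has length 3. Extended key: KUJKUJKUJK
Step 2: Decrypt each position:
  V(21) - K(10) = 11 = L
  I(8) - U(20) = 14 = O
  P(15) - J(9) = 6 = G
  S(18) - K(10) = 8 = I
  W(22) - U(20) = 2 = C
  C(2) - J(9) = 19 = T
  B(1) - K(10) = 17 = R
  U(20) - U(20) = 0 = A
  L(11) - J(9) = 2 = C
  O(14) - K(10) = 4 = E
Plaintext: LOGICTRACE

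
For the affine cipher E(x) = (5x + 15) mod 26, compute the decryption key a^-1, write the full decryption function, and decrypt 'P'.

Step 1: Find a^-1, the modular inverse of 5 mod 26.
Step 2: We need 5 * a^-1 = 1 (mod 26).
Step 3: 5 * 21 = 105 = 4 * 26 + 1, so a^-1 = 21.
Step 4: D(y) = 21(y - 15) mod 26.
Step 5: Apply to 'P' (y = 15): D(15) = 21 * (15 - 15) mod 26 = 21 * 0 mod 26 = 0 -> 'A'.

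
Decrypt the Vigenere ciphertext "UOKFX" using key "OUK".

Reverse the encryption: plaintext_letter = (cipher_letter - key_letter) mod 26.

Step 1: Extend key: OUKOU
Step 2: Decrypt each letter (c - k) mod 26:
  U(20) - O(14) = (20-14) mod 26 = 6 = G
  O(14) - U(20) = (14-20) mod 26 = 20 = U
  K(10) - K(10) = (10-10) mod 26 = 0 = A
  F(5) - O(14) = (5-14) mod 26 = 17 = R
  X(23) - U(20) = (23-20) mod 26 = 3 = D
Plaintext: GUARD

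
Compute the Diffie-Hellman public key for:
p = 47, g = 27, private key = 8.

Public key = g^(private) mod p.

Step 1: A = g^a mod p = 27^8 mod 47.
  27^1 mod 47 = 27
  27^2 mod 47 = (27 * 27) mod 47 = 24
  27^3 mod 47 = (24 * 27) mod 47 = 37
  27^4 mod 47 = (37 * 27) mod 47 = 12
  27^5 mod 47 = (12 * 27) mod 47 = 42
  27^6 mod 47 = (42 * 27) mod 47 = 6
  27^7 mod 47 = (6 * 27) mod 47 = 21
  27^8 mod 47 = (21 * 27) mod 47 = 3
Result: A = 3.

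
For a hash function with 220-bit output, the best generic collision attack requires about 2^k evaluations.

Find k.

Step 1: The hash has a 220-bit output.
Step 2: Collision resistance means it should be infeasible to find any x != y with h(x) = h(y).
By the birthday bound, a generic collision search succeeds after about sqrt(2^220) = 2^(220/2) = 2^110 evaluations.
Step 3: Security level = 110 bits.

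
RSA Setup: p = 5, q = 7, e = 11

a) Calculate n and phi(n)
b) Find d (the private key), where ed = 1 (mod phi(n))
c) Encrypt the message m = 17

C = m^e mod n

Step 1: n = 5 * 7 = 35.
Step 2: phi(n) = (5-1)(7-1) = 4 * 6 = 24.
Step 3: Find d = 11^(-1) mod 24 = 11.
  Verify: 11 * 11 = 121 = 1 (mod 24).
Step 4: C = 17^11 mod 35 = 33.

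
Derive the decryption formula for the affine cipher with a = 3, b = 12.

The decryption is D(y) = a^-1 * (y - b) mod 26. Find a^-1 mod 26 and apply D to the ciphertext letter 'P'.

Step 1: Find a^-1, the modular inverse of 3 mod 26.
Step 2: We need 3 * a^-1 = 1 (mod 26).
Step 3: 3 * 9 = 27 = 1 * 26 + 1, so a^-1 = 9.
Step 4: D(y) = 9(y - 12) mod 26.
Step 5: Apply to 'P' (y = 15): D(15) = 9 * (15 - 12) mod 26 = 9 * 3 mod 26 = 1 -> 'B'.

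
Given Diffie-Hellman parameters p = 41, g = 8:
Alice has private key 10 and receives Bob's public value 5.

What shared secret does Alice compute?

Step 1: s = B^a mod p = 5^10 mod 41.
  5^1 mod 41 = 5
  5^2 mod 41 = (5 * 5) mod 41 = 25
  5^3 mod 41 = (25 * 5) mod 41 = 2
  5^4 mod 41 = (2 * 5) mod 41 = 10
  5^5 mod 41 = (10 * 5) mod 41 = 9
  5^6 mod 41 = (9 * 5) mod 41 = 4
  5^7 mod 41 = (4 * 5) mod 41 = 20
  5^8 mod 41 = (20 * 5) mod 41 = 18
  5^9 mod 41 = (18 * 5) mod 41 = 8
  5^10 mod 41 = (8 * 5) mod 41 = 40
Result: shared secret = 40.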